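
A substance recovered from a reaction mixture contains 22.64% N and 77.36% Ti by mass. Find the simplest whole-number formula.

Assume 100 g: 22.64 g N, 77.36 g Ti.
N: 22.64 g ÷ 14.01 g/mol = 1.616 mol
Ti: 77.36 g ÷ 47.87 g/mol = 1.616 mol
Smallest is N at 1.616 mol; normalising gives N 1.000, Ti 1.000
≈ 1:1 → NTi

NTi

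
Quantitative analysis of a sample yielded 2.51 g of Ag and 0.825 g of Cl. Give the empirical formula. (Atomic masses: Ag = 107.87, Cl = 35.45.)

n(Ag) = 2.51/107.87 = 0.02327, n(Cl) = 0.825/35.45 = 0.02327
Ratios (÷ 0.02327): Ag 1.000, Cl 1.000
→ AgCl

AgCl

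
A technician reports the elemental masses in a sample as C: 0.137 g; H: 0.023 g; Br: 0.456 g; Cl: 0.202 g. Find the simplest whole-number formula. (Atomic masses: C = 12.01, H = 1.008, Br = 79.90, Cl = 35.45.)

C2H4BrCl

n(C) = 0.137/12.01 = 0.01141, n(H) = 0.023/1.008 = 0.02282, n(Br) = 0.456/79.90 = 0.005707, n(Cl) = 0.202/35.45 = 0.005698
Divide by the smallest (0.005698 mol Cl): C 2.002, H 4.004, Br 1.002, Cl 1.000
Ratio ≈ 2:4:1:1, so the empirical formula is C2H4BrCl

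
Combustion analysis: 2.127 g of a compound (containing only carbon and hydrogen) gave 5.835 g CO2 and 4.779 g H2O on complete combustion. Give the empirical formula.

mol C = 5.835 / 44.01 = 0.1326; mass C = 0.1326 × 12.01 = 1.592 g
mol H = 2 × (4.779 / 18.02) = 0.5304; mass H = 0.5304 × 1.008 = 0.5347 g
Ratios (÷ 0.1326): C 1.000, H 4.001
≈ 1:4 → CH4

CH4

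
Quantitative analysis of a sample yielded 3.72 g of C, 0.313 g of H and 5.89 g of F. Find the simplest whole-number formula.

CHF

n(C) = 3.72/12.01 = 0.3097, n(H) = 0.313/1.008 = 0.3105, n(F) = 5.89/19.00 = 0.31
Smallest is C at 0.3097 mol; normalising gives C 1.000, H 1.002, F 1.001
Ratio ≈ 1:1:1, so the empirical formula is CHF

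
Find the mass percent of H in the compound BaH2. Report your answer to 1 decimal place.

1.4%

Molar mass = 1(137.33) + 2(1.008) = 139.346 g/mol
Mass of H per mole = 2 × 1.008 = 2.016 g
% H = 2.016 / 139.346 × 100 = 1.4%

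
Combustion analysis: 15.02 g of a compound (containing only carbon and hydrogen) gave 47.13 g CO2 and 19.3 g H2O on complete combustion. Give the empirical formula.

CH2

mol C = 47.13 / 44.01 = 1.071; mass C = 1.071 × 12.01 = 12.86 g
mol H = 2 × (19.3 / 18.02) = 2.142; mass H = 2.142 × 1.008 = 2.159 g
Ratios (÷ 1.071): C 1.000, H 2.000
Ratio ≈ 1:2, so the empirical formula is CH2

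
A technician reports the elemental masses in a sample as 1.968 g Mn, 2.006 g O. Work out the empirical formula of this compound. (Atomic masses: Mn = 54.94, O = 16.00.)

Moles — Mn: 1.968 / 54.94 = 0.03582 mol; O: 2.006 / 16.00 = 0.1254 mol
Divide by the smallest (0.03582 mol Mn): Mn 1.000, O 3.500
×2: Mn 2.00, O 7.00 → Mn2O7

Mn2O7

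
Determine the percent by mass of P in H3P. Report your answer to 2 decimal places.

91.10%

Molar mass = 3(1.008) + 1(30.97) = 33.994 g/mol
Mass of P per mole = 1 × 30.97 = 30.970 g
% P = 30.970 / 33.994 × 100 = 91.10%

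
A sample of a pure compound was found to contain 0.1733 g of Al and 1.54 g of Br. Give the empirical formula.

AlBr3

Al: 0.1733 g ÷ 26.98 g/mol = 0.006423 mol
Br: 1.54 g ÷ 79.90 g/mol = 0.01927 mol
Smallest is Al at 0.006423 mol; normalising gives Al 1.000, Br 3.001
Ratio ≈ 1:3, so the empirical formula is AlBr3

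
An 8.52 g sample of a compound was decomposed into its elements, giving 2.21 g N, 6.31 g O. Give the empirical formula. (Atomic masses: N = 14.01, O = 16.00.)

N2O5

Moles — N: 2.21 / 14.01 = 0.1577 mol; O: 6.31 / 16.00 = 0.3944 mol
Divide by the smallest (0.1577 mol N): N 1.000, O 2.500
Multiply by 2: N 2.00, O 5.00 → N2O5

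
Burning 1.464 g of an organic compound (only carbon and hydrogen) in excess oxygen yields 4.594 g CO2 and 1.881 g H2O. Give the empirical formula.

mol C = 4.594 / 44.01 = 0.1044; mass C = 0.1044 × 12.01 = 1.254 g
mol H = 2 × (1.881 / 18.02) = 0.2088; mass H = 0.2088 × 1.008 = 0.2104 g
Divide by the smallest (0.1044 mol C): C 1.000, H 2.000
→ CH2

CH2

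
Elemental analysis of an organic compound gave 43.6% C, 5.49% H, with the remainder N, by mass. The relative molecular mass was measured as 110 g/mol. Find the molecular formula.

C4H6N4

Assume 100 g: 43.6 g C, 5.49 g H, 50.91 g N.
n(C) = 43.6/12.01 = 3.63, n(H) = 5.49/1.008 = 5.446, n(N) = 50.91/14.01 = 3.634
Smallest is C at 3.63 mol; normalising gives C 1.000, H 1.500, N 1.001
Scaling by 2: C 2.00, H 3.00, N 2.00 → C2H3N2
Empirical-formula mass = 55.06 g/mol
n = 110 / 55.06 = 2.00 ≈ 2
Molecular formula = (C2H3N2)×2 = C4H6N4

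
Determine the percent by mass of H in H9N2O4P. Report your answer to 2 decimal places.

6.87%

Molar mass = 9(1.008) + 2(14.01) + 4(16.00) + 1(30.97) = 132.062 g/mol
Mass of H per mole = 9 × 1.008 = 9.072 g
% H = 9.072 / 132.062 × 100 = 6.87%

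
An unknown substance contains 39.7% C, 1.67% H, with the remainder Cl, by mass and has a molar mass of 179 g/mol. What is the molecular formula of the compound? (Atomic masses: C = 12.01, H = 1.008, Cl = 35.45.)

Assume 100 g: 39.7 g C, 1.67 g H, 58.63 g Cl.
Moles — C: 39.7 / 12.01 = 3.306 mol; H: 1.67 / 1.008 = 1.657 mol; Cl: 58.63 / 35.45 = 1.654 mol
Ratios (÷ 1.654): C 1.999, H 1.002, Cl 1.000
≈ 2:1:1 → C2HCl
Empirical-formula mass = 60.48 g/mol
n = 179 / 60.48 = 2.96 ≈ 3
Molecular formula = (C2HCl)×3 = C6H3Cl3

C6H3Cl3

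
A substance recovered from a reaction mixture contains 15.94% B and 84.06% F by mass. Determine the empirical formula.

BF3

Assume 100 g: 15.94 g B, 84.06 g F.
B: 15.94 g ÷ 10.81 g/mol = 1.475 mol
F: 84.06 g ÷ 19.00 g/mol = 4.424 mol
Ratios (÷ 1.475): B 1.000, F 3.000
→ BF3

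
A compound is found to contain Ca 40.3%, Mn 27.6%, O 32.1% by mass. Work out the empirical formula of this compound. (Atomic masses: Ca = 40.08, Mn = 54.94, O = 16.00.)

Assume 100 g: 40.3 g Ca, 27.6 g Mn, 32.1 g O.
n(Ca) = 40.3/40.08 = 1.005, n(Mn) = 27.6/54.94 = 0.5024, n(O) = 32.1/16.00 = 2.006
Ratios (÷ 0.5024): Ca 2.002, Mn 1.000, O 3.994
≈ 2:1:4 → Ca2MnO4

Ca2MnO4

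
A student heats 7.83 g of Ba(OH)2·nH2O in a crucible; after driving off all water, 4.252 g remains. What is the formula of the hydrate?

Ba(OH)2·8H2O

Mass of water lost = 7.83 − 4.252 = 3.578 g → 3.578 / 18.02 = 0.1986 mol H2O
Molar mass of Ba(OH)2 = 171.35 g/mol → mol Ba(OH)2 = 4.252 / 171.35 = 0.02482
n = 0.1986 / 0.02482 = 8.00 ≈ 8 → Ba(OH)2·8H2O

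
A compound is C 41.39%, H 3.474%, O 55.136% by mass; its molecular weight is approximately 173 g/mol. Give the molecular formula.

C6H6O6

Assume 100 g: 41.39 g C, 3.474 g H, 55.136 g O.
C: 41.39 g ÷ 12.01 g/mol = 3.446 mol
H: 3.474 g ÷ 1.008 g/mol = 3.446 mol
O: 55.136 g ÷ 16.00 g/mol = 3.446 mol
Smallest is O at 3.446 mol; normalising gives C 1.000, H 1.000, O 1.000
Ratio ≈ 1:1:1, so the empirical formula is CHO
Empirical-formula mass = 29.02 g/mol
n = 173 / 29.02 = 5.96 ≈ 6
Molecular formula = (CHO)×6 = C6H6O6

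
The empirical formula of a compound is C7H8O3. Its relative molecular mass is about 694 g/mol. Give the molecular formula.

Empirical-formula mass = 140.13 g/mol
n = 694 / 140.13 = 4.95 ≈ 5
Molecular formula = (C7H8O3)5 = C35H40O15

C35H40O15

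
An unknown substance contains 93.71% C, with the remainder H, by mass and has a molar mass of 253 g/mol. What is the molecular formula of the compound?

C20H16

Assume 100 g: 93.71 g C, 6.29 g H.
C: 93.71 g ÷ 12.01 g/mol = 7.803 mol
H: 6.29 g ÷ 1.008 g/mol = 6.24 mol
Ratios (÷ 6.24): C 1.250, H 1.000
Scaling by 4: C 5.00, H 4.00 → C5H4
Empirical-formula mass = 64.08 g/mol
n = 253 / 64.08 = 3.95 ≈ 4
Molecular formula = (C5H4)×4 = C20H16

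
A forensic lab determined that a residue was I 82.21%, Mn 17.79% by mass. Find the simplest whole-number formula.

Assume 100 g: 82.21 g I, 17.79 g Mn.
I: 82.21 g ÷ 126.90 g/mol = 0.6478 mol
Mn: 17.79 g ÷ 54.94 g/mol = 0.3238 mol
Ratios (÷ 0.3238): I 2.001, Mn 1.000
→ I2Mn

I2Mn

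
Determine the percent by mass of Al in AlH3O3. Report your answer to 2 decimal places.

34.59%

Molar mass = 1(26.98) + 3(1.008) + 3(16.00) = 78.004 g/mol
Mass of Al per mole = 1 × 26.98 = 26.980 g
% Al = 26.980 / 78.004 × 100 = 34.59%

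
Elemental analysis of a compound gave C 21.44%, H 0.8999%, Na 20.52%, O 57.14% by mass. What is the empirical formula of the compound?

C2HNaO4

Assume 100 g: 21.44 g C, 0.8999 g H, 20.52 g Na, 57.14 g O.
n(C) = 21.44/12.01 = 1.785, n(H) = 0.8999/1.008 = 0.8928, n(Na) = 20.52/22.99 = 0.8926, n(O) = 57.14/16.00 = 3.571
Divide by the smallest (0.8926 mol Na): C 2.000, H 1.000, Na 1.000, O 4.001
→ C2HNaO4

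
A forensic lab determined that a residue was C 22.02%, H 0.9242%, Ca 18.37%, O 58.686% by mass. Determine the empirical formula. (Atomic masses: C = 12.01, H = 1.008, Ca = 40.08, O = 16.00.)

Assume 100 g: 22.02 g C, 0.9242 g H, 18.37 g Ca, 58.686 g O.
Moles — C: 22.02 / 12.01 = 1.833 mol; H: 0.9242 / 1.008 = 0.9169 mol; Ca: 18.37 / 40.08 = 0.4583 mol; O: 58.686 / 16.00 = 3.668 mol
Divide by the smallest (0.4583 mol Ca): C 4.000, H 2.000, Ca 1.000, O 8.003
→ C4H2CaO8

C4H2CaO8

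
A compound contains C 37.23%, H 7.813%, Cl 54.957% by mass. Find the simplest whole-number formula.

Assume 100 g: 37.23 g C, 7.813 g H, 54.957 g Cl.
Moles — C: 37.23 / 12.01 = 3.1 mol; H: 7.813 / 1.008 = 7.751 mol; Cl: 54.957 / 35.45 = 1.55 mol
Smallest is Cl at 1.55 mol; normalising gives C 2.000, H 5.000, Cl 1.000
≈ 2:5:1 → C2H5Cl

C2H5Cl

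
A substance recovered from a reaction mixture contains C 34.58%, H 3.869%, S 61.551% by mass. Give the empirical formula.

C3H4S2

Assume 100 g: 34.58 g C, 3.869 g H, 61.551 g S.
C: 34.58 g ÷ 12.01 g/mol = 2.879 mol
H: 3.869 g ÷ 1.008 g/mol = 3.838 mol
S: 61.551 g ÷ 32.07 g/mol = 1.919 mol
Divide by the smallest (1.919 mol S): C 1.500, H 2.000, S 1.000
Multiply by 2: C 3.00, H 4.00, S 2.00 → C3H4S2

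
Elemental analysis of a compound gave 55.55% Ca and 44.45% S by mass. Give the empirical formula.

CaS

Assume 100 g: 55.55 g Ca, 44.45 g S.
n(Ca) = 55.55/40.08 = 1.386, n(S) = 44.45/32.07 = 1.386
Divide by the smallest (1.386 mol Ca): Ca 1.000, S 1.000
→ CaS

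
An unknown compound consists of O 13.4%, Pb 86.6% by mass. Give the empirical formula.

Assume 100 g: 13.4 g O, 86.6 g Pb.
O: 13.4 g ÷ 16.00 g/mol = 0.8375 mol
Pb: 86.6 g ÷ 207.2 g/mol = 0.418 mol
Ratios (÷ 0.418): O 2.004, Pb 1.000
→ O2Pb

O2Pb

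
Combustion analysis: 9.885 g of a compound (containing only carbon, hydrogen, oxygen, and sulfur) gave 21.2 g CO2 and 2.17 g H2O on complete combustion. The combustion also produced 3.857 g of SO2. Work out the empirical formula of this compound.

mol C = 21.2 / 44.01 = 0.4817; mass C = 0.4817 × 12.01 = 5.785 g
mol H = 2 × (2.17 / 18.02) = 0.2408; mass H = 0.2408 × 1.008 = 0.2428 g
mol S = 3.857 / 64.07 = 0.06020; mass S = 1.931 g
mass O = 9.885 − (7.959) = 1.926 g → mol O = 0.1204
Smallest is S at 0.0602 mol; normalising gives C 8.002, H 4.001, O 2.000, S 1.000
Ratio ≈ 8:4:2:1, so the empirical formula is C8H4O2S

C8H4O2S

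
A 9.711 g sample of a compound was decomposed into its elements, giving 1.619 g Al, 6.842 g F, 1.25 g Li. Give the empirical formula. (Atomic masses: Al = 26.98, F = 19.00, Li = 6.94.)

AlF6Li3

Al: 1.619 g ÷ 26.98 g/mol = 0.06001 mol
F: 6.842 g ÷ 19.00 g/mol = 0.3601 mol
Li: 1.25 g ÷ 6.94 g/mol = 0.1801 mol
Divide by the smallest (0.06001 mol Al): Al 1.000, F 6.001, Li 3.002
Ratio ≈ 1:6:3, so the empirical formula is AlF6Li3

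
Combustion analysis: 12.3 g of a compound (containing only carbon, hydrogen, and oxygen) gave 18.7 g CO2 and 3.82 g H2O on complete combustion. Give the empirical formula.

mol C = 18.7 / 44.01 = 0.4249; mass C = 0.4249 × 12.01 = 5.103 g
mol H = 2 × (3.82 / 18.02) = 0.4240; mass H = 0.4240 × 1.008 = 0.4274 g
mass O = 12.3 − (5.530) = 6.770 g → mol O = 0.4231
Smallest is O at 0.4231 mol; normalising gives C 1.004, H 1.002, O 1.000
→ CHO

CHO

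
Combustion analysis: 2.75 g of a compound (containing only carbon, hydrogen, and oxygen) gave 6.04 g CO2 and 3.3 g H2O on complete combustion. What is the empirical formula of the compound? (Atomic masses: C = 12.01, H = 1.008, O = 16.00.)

mol C = 6.04 / 44.01 = 0.1372; mass C = 0.1372 × 12.01 = 1.648 g
mol H = 2 × (3.3 / 18.02) = 0.3663; mass H = 0.3663 × 1.008 = 0.3692 g
mass O = 2.75 − (2.017) = 0.7325 g → mol O = 0.04578
Ratios (÷ 0.04578): C 2.998, H 8.000, O 1.000
→ C3H8O

C3H8O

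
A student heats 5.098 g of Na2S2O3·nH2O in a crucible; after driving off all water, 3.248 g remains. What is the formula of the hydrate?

Mass of water lost = 5.098 − 3.248 = 1.85 g → 1.85 / 18.02 = 0.1027 mol H2O
Molar mass of Na2S2O3 = 158.12 g/mol → mol Na2S2O3 = 3.248 / 158.12 = 0.02054
n = 0.1027 / 0.02054 = 5.00 ≈ 5 → Na2S2O3·5H2O

Na2S2O3·5H2O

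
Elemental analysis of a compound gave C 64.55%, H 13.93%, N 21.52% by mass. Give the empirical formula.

Assume 100 g: 64.55 g C, 13.93 g H, 21.52 g N.
n(C) = 64.55/12.01 = 5.375, n(H) = 13.93/1.008 = 13.82, n(N) = 21.52/14.01 = 1.536
Smallest is N at 1.536 mol; normalising gives C 3.499, H 8.997, N 1.000
×2: C 7.00, H 17.99, N 2.00 → C7H18N2

C7H18N2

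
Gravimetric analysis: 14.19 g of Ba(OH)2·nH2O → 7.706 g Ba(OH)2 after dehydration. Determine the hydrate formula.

Mass of water lost = 14.19 − 7.706 = 6.484 g → 6.484 / 18.02 = 0.3598 mol H2O
Molar mass of Ba(OH)2 = 171.35 g/mol → mol Ba(OH)2 = 7.706 / 171.35 = 0.04497
n = 0.3598 / 0.04497 = 8.00 ≈ 8 → Ba(OH)2·8H2O

Ba(OH)2·8H2O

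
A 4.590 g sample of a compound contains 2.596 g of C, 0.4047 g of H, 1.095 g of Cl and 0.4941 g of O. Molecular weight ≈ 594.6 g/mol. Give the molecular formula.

Moles — C: 2.596 / 12.01 = 0.2162 mol; H: 0.4047 / 1.008 = 0.4015 mol; Cl: 1.095 / 35.45 = 0.03089 mol; O: 0.4941 / 16.00 = 0.03088 mol
Divide by the smallest (0.03088 mol O): C 6.999, H 13.001, Cl 1.000, O 1.000
Ratio ≈ 7:13:1:1, so the empirical formula is C7H13ClO
Empirical-formula mass = 148.62 g/mol
n = 594.6 / 148.62 = 4.00 ≈ 4
Molecular formula = (C7H13ClO)×4 = C28H52Cl4O4

C28H52Cl4O4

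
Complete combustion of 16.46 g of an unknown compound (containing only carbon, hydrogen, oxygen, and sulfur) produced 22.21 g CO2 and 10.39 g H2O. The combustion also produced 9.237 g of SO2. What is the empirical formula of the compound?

C7H16O4S2

mol C = 22.21 / 44.01 = 0.5047; mass C = 0.5047 × 12.01 = 6.061 g
mol H = 2 × (10.39 / 18.02) = 1.153; mass H = 1.153 × 1.008 = 1.162 g
mol S = 9.237 / 64.07 = 0.1442; mass S = 4.624 g
mass O = 16.46 − (11.85) = 4.613 g → mol O = 0.2883
Ratios (÷ 0.1442): C 3.500, H 7.999, O 2.000, S 1.000
×2: C 7.00, H 16.00, O 4.00, S 2.00 → C7H16O4S2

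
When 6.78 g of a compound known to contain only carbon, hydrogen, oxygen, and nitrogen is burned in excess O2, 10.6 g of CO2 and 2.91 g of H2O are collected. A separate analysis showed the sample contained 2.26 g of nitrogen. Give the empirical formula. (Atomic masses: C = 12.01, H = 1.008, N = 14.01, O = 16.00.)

C3H4N2O

mol C = 10.6 / 44.01 = 0.2409; mass C = 0.2409 × 12.01 = 2.893 g
mol H = 2 × (2.91 / 18.02) = 0.3230; mass H = 0.3230 × 1.008 = 0.3256 g
mol N = 2.26 / 14.01 = 0.1613
mass O = 6.78 − (5.478) = 1.302 g → mol O = 0.08136
Smallest is O at 0.08136 mol; normalising gives C 2.960, H 3.970, N 1.983, O 1.000
Ratio ≈ 3:4:2:1, so the empirical formula is C3H4N2O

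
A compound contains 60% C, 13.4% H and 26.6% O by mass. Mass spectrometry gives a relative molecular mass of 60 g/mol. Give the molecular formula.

Assume 100 g: 60 g C, 13.4 g H, 26.6 g O.
Moles — C: 60 / 12.01 = 4.996 mol; H: 13.4 / 1.008 = 13.29 mol; O: 26.6 / 16.00 = 1.663 mol
Smallest is O at 1.663 mol; normalising gives C 3.005, H 7.996, O 1.000
≈ 3:8:1 → C3H8O
Empirical-formula mass = 60.09 g/mol
n = 60 / 60.09 = 1.00 ≈ 1
Molecular formula = empirical formula = C3H8O

C3H8O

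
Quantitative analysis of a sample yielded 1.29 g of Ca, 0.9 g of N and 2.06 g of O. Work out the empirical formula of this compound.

CaN2O4

n(Ca) = 1.29/40.08 = 0.03219, n(N) = 0.9/14.01 = 0.06424, n(O) = 2.06/16.00 = 0.1288
Smallest is Ca at 0.03219 mol; normalising gives Ca 1.000, N 1.996, O 4.000
≈ 1:2:4 → CaN2O4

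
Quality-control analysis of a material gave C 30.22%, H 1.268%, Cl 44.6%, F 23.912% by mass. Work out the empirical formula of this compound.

Assume 100 g: 30.22 g C, 1.268 g H, 44.6 g Cl, 23.912 g F.
n(C) = 30.22/12.01 = 2.516, n(H) = 1.268/1.008 = 1.258, n(Cl) = 44.6/35.45 = 1.258, n(F) = 23.912/19.00 = 1.259
Divide by the smallest (1.258 mol H): C 2.000, H 1.000, Cl 1.000, F 1.000
≈ 2:1:1:1 → C2HClF

C2HClF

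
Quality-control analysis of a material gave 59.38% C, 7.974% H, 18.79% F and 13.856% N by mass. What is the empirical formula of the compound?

Assume 100 g: 59.38 g C, 7.974 g H, 18.79 g F, 13.856 g N.
Moles — C: 59.38 / 12.01 = 4.944 mol; H: 7.974 / 1.008 = 7.911 mol; F: 18.79 / 19.00 = 0.9889 mol; N: 13.856 / 14.01 = 0.989 mol
Divide by the smallest (0.9889 mol F): C 4.999, H 7.999, F 1.000, N 1.000
≈ 5:8:1:1 → C5H8FN

C5H8FN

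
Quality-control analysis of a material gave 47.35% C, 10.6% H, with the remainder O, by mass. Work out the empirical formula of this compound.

Assume 100 g: 47.35 g C, 10.6 g H, 42.05 g O.
n(C) = 47.35/12.01 = 3.943, n(H) = 10.6/1.008 = 10.52, n(O) = 42.05/16.00 = 2.628
Divide by the smallest (2.628 mol O): C 1.500, H 4.001, O 1.000
Scaling by 2: C 3.00, H 8.00, O 2.00 → C3H8O2

C3H8O2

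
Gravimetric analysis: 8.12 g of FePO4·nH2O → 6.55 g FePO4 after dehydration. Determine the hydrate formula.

Mass of water lost = 8.12 − 6.55 = 1.57 g → 1.57 / 18.02 = 0.08713 mol H2O
Molar mass of FePO4 = 150.82 g/mol → mol FePO4 = 6.55 / 150.82 = 0.04343
n = 0.08713 / 0.04343 = 2.01 ≈ 2 → FePO4·2H2O

FePO4·2H2O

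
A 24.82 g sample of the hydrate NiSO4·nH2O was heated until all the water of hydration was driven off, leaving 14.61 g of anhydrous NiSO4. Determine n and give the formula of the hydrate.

Mass of water lost = 24.82 − 14.61 = 10.21 g → 10.21 / 18.02 = 0.5666 mol H2O
Molar mass of NiSO4 = 154.76 g/mol → mol NiSO4 = 14.61 / 154.76 = 0.0944
n = 0.5666 / 0.0944 = 6.00 ≈ 6 → NiSO4·6H2O

NiSO4·6H2O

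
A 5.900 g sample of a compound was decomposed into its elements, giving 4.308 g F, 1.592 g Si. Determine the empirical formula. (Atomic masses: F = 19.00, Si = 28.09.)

F4Si

n(F) = 4.308/19.00 = 0.2267, n(Si) = 1.592/28.09 = 0.05667
Ratios (÷ 0.05667): F 4.001, Si 1.000
Ratio ≈ 4:1, so the empirical formula is F4Si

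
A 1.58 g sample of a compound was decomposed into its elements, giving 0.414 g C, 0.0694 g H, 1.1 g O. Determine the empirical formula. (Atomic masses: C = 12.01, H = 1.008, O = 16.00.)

CH2O2

Moles — C: 0.414 / 12.01 = 0.03447 mol; H: 0.0694 / 1.008 = 0.06885 mol; O: 1.1 / 16.00 = 0.06875 mol
Smallest is C at 0.03447 mol; normalising gives C 1.000, H 1.997, O 1.994
Ratio ≈ 1:2:2, so the empirical formula is CH2O2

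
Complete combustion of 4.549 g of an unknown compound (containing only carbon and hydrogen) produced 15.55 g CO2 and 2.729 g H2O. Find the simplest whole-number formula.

C7H6

mol C = 15.55 / 44.01 = 0.3533; mass C = 0.3533 × 12.01 = 4.243 g
mol H = 2 × (2.729 / 18.02) = 0.3029; mass H = 0.3029 × 1.008 = 0.3053 g
Smallest is H at 0.3029 mol; normalising gives C 1.167, H 1.000
Multiply by 6: C 7.00, H 6.00 → C7H6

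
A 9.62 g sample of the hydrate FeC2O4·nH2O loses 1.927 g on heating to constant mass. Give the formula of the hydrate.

FeC2O4·2H2O

Mass of anhydrous FeC2O4 = 9.62 − 1.927 = 7.693 g
mol H2O = 1.927 / 18.02 = 0.1069
Molar mass of FeC2O4 = 143.87 g/mol → mol FeC2O4 = 7.693 / 143.87 = 0.05347
n = 0.1069 / 0.05347 = 2.00 ≈ 2 → FeC2O4·2H2O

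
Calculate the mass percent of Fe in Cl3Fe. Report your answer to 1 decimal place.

Molar mass = 3(35.45) + 1(55.85) = 162.200 g/mol
Mass of Fe per mole = 1 × 55.85 = 55.850 g
% Fe = 55.850 / 162.200 × 100 = 34.4%

34.4%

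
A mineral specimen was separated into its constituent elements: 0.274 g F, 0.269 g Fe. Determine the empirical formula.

F3Fe

n(F) = 0.274/19.00 = 0.01442, n(Fe) = 0.269/55.85 = 0.004816
Divide by the smallest (0.004816 mol Fe): F 2.994, Fe 1.000
Ratio ≈ 3:1, so the empirical formula is F3Fe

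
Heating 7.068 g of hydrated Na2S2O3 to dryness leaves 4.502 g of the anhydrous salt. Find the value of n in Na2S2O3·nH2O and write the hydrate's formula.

Mass of water lost = 7.068 − 4.502 = 2.566 g → 2.566 / 18.02 = 0.1424 mol H2O
Molar mass of Na2S2O3 = 158.12 g/mol → mol Na2S2O3 = 4.502 / 158.12 = 0.02847
n = 0.1424 / 0.02847 = 5.00 ≈ 5 → Na2S2O3·5H2O

Na2S2O3·5H2O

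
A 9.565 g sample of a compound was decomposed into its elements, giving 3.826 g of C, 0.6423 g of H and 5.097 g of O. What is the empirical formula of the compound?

CH2O

C: 3.826 g ÷ 12.01 g/mol = 0.3186 mol
H: 0.6423 g ÷ 1.008 g/mol = 0.6372 mol
O: 5.097 g ÷ 16.00 g/mol = 0.3186 mol
Divide by the smallest (0.3186 mol O): C 1.000, H 2.000, O 1.000
→ CH2O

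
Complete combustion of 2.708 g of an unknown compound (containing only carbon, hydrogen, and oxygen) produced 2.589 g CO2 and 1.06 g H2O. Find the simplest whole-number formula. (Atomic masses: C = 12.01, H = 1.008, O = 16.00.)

CH2O2

mol C = 2.589 / 44.01 = 0.05883; mass C = 0.05883 × 12.01 = 0.7065 g
mol H = 2 × (1.06 / 18.02) = 0.1176; mass H = 0.1176 × 1.008 = 0.1186 g
mass O = 2.708 − (0.8251) = 1.883 g → mol O = 0.1177
Divide by the smallest (0.05883 mol C): C 1.000, H 2.000, O 2.000
→ CH2O2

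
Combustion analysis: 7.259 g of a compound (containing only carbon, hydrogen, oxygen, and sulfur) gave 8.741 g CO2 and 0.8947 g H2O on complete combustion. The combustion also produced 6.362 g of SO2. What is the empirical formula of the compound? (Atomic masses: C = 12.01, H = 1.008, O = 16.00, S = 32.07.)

C2HOS

mol C = 8.741 / 44.01 = 0.1986; mass C = 0.1986 × 12.01 = 2.385 g
mol H = 2 × (0.8947 / 18.02) = 0.09930; mass H = 0.09930 × 1.008 = 0.1001 g
mol S = 6.362 / 64.07 = 0.09930; mass S = 3.184 g
mass O = 7.259 − (5.670) = 1.589 g → mol O = 0.09932
Smallest is S at 0.0993 mol; normalising gives C 2.000, H 1.000, O 1.000, S 1.000
Ratio ≈ 2:1:1:1, so the empirical formula is C2HOS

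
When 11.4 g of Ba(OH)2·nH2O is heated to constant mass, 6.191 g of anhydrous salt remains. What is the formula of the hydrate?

Mass of water lost = 11.4 − 6.191 = 5.209 g → 5.209 / 18.02 = 0.2891 mol H2O
Molar mass of Ba(OH)2 = 171.35 g/mol → mol Ba(OH)2 = 6.191 / 171.35 = 0.03613
n = 0.2891 / 0.03613 = 8.00 ≈ 8 → Ba(OH)2·8H2O

Ba(OH)2·8H2O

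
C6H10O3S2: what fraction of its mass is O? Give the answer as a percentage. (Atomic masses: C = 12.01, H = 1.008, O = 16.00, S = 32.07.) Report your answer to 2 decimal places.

Molar mass = 6(12.01) + 10(1.008) + 3(16.00) + 2(32.07) = 194.280 g/mol
Mass of O per mole = 3 × 16.00 = 48.000 g
% O = 48.000 / 194.280 × 100 = 24.71%

24.71%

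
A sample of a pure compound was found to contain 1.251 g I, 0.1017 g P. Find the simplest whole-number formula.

n(I) = 1.251/126.90 = 0.009858, n(P) = 0.1017/30.97 = 0.003284
Ratios (÷ 0.003284): I 3.002, P 1.000
Ratio ≈ 3:1, so the empirical formula is I3P

I3P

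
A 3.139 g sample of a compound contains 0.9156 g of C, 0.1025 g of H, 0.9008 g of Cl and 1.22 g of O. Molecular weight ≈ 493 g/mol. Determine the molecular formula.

C12H16Cl4O12

n(C) = 0.9156/12.01 = 0.07624, n(H) = 0.1025/1.008 = 0.1017, n(Cl) = 0.9008/35.45 = 0.02541, n(O) = 1.22/16.00 = 0.07625
Divide by the smallest (0.02541 mol Cl): C 3.000, H 4.002, Cl 1.000, O 3.001
Ratio ≈ 3:4:1:3, so the empirical formula is C3H4ClO3
Empirical-formula mass = 123.51 g/mol
n = 493 / 123.51 = 3.99 ≈ 4
Molecular formula = (C3H4ClO3)×4 = C12H16Cl4O12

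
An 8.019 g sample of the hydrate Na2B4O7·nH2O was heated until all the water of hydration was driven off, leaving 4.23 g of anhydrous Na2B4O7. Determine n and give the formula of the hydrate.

Na2B4O7·10H2O

Mass of water lost = 8.019 − 4.23 = 3.789 g → 3.789 / 18.02 = 0.2103 mol H2O
Molar mass of Na2B4O7 = 201.22 g/mol → mol Na2B4O7 = 4.23 / 201.22 = 0.02102
n = 0.2103 / 0.02102 = 10.00 ≈ 10 → Na2B4O7·10H2O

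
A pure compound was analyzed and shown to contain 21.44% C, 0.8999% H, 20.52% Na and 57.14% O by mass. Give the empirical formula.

Assume 100 g: 21.44 g C, 0.8999 g H, 20.52 g Na, 57.14 g O.
C: 21.44 g ÷ 12.01 g/mol = 1.785 mol
H: 0.8999 g ÷ 1.008 g/mol = 0.8928 mol
Na: 20.52 g ÷ 22.99 g/mol = 0.8926 mol
O: 57.14 g ÷ 16.00 g/mol = 3.571 mol
Smallest is Na at 0.8926 mol; normalising gives C 2.000, H 1.000, Na 1.000, O 4.001
→ C2HNaO4

C2HNaO4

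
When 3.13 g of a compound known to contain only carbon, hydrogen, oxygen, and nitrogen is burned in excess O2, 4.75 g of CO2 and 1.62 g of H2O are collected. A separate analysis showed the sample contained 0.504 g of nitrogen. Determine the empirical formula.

C3H5NO2

mol C = 4.75 / 44.01 = 0.1079; mass C = 0.1079 × 12.01 = 1.296 g
mol H = 2 × (1.62 / 18.02) = 0.1798; mass H = 0.1798 × 1.008 = 0.1812 g
mol N = 0.504 / 14.01 = 0.03597
mass O = 3.13 − (1.981) = 1.149 g → mol O = 0.07178
Divide by the smallest (0.03597 mol N): C 3.000, H 4.998, N 1.000, O 1.995
Ratio ≈ 3:5:1:2, so the empirical formula is C3H5NO2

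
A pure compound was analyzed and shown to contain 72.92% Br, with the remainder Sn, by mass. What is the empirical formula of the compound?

Br4Sn

Assume 100 g: 72.92 g Br, 27.08 g Sn.
Moles — Br: 72.92 / 79.90 = 0.9126 mol; Sn: 27.08 / 118.71 = 0.2281 mol
Ratios (÷ 0.2281): Br 4.001, Sn 1.000
≈ 4:1 → Br4Sn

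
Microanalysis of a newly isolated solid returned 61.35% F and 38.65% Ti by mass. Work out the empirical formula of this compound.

F4Ti

Assume 100 g: 61.35 g F, 38.65 g Ti.
n(F) = 61.35/19.00 = 3.229, n(Ti) = 38.65/47.87 = 0.8074
Smallest is Ti at 0.8074 mol; normalising gives F 3.999, Ti 1.000
→ F4Ti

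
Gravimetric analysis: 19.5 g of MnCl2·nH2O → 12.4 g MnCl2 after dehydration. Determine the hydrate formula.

MnCl2·4H2O

Mass of water lost = 19.5 − 12.4 = 7.1 g → 7.1 / 18.02 = 0.394 mol H2O
Molar mass of MnCl2 = 125.84 g/mol → mol MnCl2 = 12.4 / 125.84 = 0.09854
n = 0.394 / 0.09854 = 4.00 ≈ 4 → MnCl2·4H2O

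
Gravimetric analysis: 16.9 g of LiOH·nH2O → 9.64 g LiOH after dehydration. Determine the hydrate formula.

Mass of water lost = 16.9 − 9.64 = 7.26 g → 7.26 / 18.02 = 0.4029 mol H2O
Molar mass of LiOH = 23.95 g/mol → mol LiOH = 9.64 / 23.95 = 0.4025
n = 0.4029 / 0.4025 = 1.00 ≈ 1 → LiOH·H2O

LiOH·H2O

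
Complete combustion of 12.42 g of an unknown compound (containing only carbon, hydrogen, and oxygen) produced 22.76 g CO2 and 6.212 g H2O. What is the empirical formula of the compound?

mol C = 22.76 / 44.01 = 0.5172; mass C = 0.5172 × 12.01 = 6.211 g
mol H = 2 × (6.212 / 18.02) = 0.6895; mass H = 0.6895 × 1.008 = 0.6950 g
mass O = 12.42 − (6.906) = 5.514 g → mol O = 0.3446
Ratios (÷ 0.3446): C 1.501, H 2.001, O 1.000
×2: C 3.00, H 4.00, O 2.00 → C3H4O2

C3H4O2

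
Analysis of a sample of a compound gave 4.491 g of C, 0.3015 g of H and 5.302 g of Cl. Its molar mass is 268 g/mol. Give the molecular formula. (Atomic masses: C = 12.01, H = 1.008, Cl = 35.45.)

C10H8Cl4

n(C) = 4.491/12.01 = 0.3739, n(H) = 0.3015/1.008 = 0.2991, n(Cl) = 5.302/35.45 = 0.1496
Divide by the smallest (0.1496 mol Cl): C 2.500, H 2.000, Cl 1.000
×2: C 5.00, H 4.00, Cl 2.00 → C5H4Cl2
Empirical-formula mass = 134.98 g/mol
n = 268 / 134.98 = 1.99 ≈ 2
Molecular formula = (C5H4Cl2)×2 = C10H8Cl4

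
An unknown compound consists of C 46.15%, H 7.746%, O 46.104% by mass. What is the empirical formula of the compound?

Assume 100 g: 46.15 g C, 7.746 g H, 46.104 g O.
n(C) = 46.15/12.01 = 3.843, n(H) = 7.746/1.008 = 7.685, n(O) = 46.104/16.00 = 2.881
Ratios (÷ 2.881): C 1.334, H 2.667, O 1.000
×3: C 4.00, H 8.00, O 3.00 → C4H8O3

C4H8O3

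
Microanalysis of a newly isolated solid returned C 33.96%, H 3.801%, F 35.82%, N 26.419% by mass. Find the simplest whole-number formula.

C3H4F2N2

Assume 100 g: 33.96 g C, 3.801 g H, 35.82 g F, 26.419 g N.
n(C) = 33.96/12.01 = 2.828, n(H) = 3.801/1.008 = 3.771, n(F) = 35.82/19.00 = 1.885, n(N) = 26.419/14.01 = 1.886
Divide by the smallest (1.885 mol F): C 1.500, H 2.000, F 1.000, N 1.000
Multiply by 2: C 3.00, H 4.00, F 2.00, N 2.00 → C3H4F2N2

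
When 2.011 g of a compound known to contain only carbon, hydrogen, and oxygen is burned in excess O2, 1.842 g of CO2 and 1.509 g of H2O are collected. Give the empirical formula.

CH4O2

mol C = 1.842 / 44.01 = 0.04185; mass C = 0.04185 × 12.01 = 0.5027 g
mol H = 2 × (1.509 / 18.02) = 0.1675; mass H = 0.1675 × 1.008 = 0.1688 g
mass O = 2.011 − (0.6715) = 1.340 g → mol O = 0.08372
Ratios (÷ 0.04185): C 1.000, H 4.002, O 2.000
≈ 1:4:2 → CH4O2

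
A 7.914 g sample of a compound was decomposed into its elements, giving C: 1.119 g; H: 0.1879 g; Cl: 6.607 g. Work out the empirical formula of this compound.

Moles — C: 1.119 / 12.01 = 0.09317 mol; H: 0.1879 / 1.008 = 0.1864 mol; Cl: 6.607 / 35.45 = 0.1864 mol
Divide by the smallest (0.09317 mol C): C 1.000, H 2.001, Cl 2.000
→ CH2Cl2

CH2Cl2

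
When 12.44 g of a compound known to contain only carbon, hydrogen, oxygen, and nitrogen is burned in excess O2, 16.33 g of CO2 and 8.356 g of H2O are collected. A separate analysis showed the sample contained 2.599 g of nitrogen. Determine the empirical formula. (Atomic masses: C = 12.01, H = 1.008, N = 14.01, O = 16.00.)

C4H10N2O3

mol C = 16.33 / 44.01 = 0.3711; mass C = 0.3711 × 12.01 = 4.456 g
mol H = 2 × (8.356 / 18.02) = 0.9274; mass H = 0.9274 × 1.008 = 0.9348 g
mol N = 2.599 / 14.01 = 0.1855
mass O = 12.44 − (7.990) = 4.450 g → mol O = 0.2781
Smallest is N at 0.1855 mol; normalising gives C 2.000, H 4.999, N 1.000, O 1.499
×2: C 4.00, H 10.00, N 2.00, O 3.00 → C4H10N2O3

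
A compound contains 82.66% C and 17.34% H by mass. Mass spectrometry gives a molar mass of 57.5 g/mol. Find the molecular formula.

Assume 100 g: 82.66 g C, 17.34 g H.
C: 82.66 g ÷ 12.01 g/mol = 6.883 mol
H: 17.34 g ÷ 1.008 g/mol = 17.2 mol
Smallest is C at 6.883 mol; normalising gives C 1.000, H 2.499
Multiply by 2: C 2.00, H 5.00 → C2H5
Empirical-formula mass = 29.06 g/mol
n = 57.5 / 29.06 = 1.98 ≈ 2
Molecular formula = (C2H5)×2 = C4H10

C4H10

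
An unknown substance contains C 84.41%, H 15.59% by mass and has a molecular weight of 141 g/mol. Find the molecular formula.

Assume 100 g: 84.41 g C, 15.59 g H.
n(C) = 84.41/12.01 = 7.028, n(H) = 15.59/1.008 = 15.47
Divide by the smallest (7.028 mol C): C 1.000, H 2.201
Multiply by 5: C 5.00, H 11.00 → C5H11
Empirical-formula mass = 71.14 g/mol
n = 141 / 71.14 = 1.98 ≈ 2
Molecular formula = (C5H11)×2 = C10H22

C10H22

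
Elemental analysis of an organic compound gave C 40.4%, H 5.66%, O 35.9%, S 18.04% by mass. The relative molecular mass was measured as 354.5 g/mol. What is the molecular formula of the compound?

Assume 100 g: 40.4 g C, 5.66 g H, 35.9 g O, 18.04 g S.
Moles — C: 40.4 / 12.01 = 3.364 mol; H: 5.66 / 1.008 = 5.615 mol; O: 35.9 / 16.00 = 2.244 mol; S: 18.04 / 32.07 = 0.5625 mol
Smallest is S at 0.5625 mol; normalising gives C 5.980, H 9.982, O 3.989, S 1.000
→ C6H10O4S
Empirical-formula mass = 178.21 g/mol
n = 354.5 / 178.21 = 1.99 ≈ 2
Molecular formula = (C6H10O4S)×2 = C12H20O8S2

C12H20O8S2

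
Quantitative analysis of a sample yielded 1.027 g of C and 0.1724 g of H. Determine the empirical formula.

Moles — C: 1.027 / 12.01 = 0.08551 mol; H: 0.1724 / 1.008 = 0.171 mol
Ratios (÷ 0.08551): C 1.000, H 2.000
Ratio ≈ 1:2, so the empirical formula is CH2

CH2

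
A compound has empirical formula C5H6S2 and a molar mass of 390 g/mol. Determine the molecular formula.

C15H18S6

Empirical-formula mass = 130.24 g/mol
n = 390 / 130.24 = 2.99 ≈ 3
Molecular formula = (C5H6S2)3 = C15H18S6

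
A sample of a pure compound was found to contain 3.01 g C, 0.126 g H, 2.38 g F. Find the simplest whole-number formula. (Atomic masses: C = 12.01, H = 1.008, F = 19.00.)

C2HF

Moles — C: 3.01 / 12.01 = 0.2506 mol; H: 0.126 / 1.008 = 0.125 mol; F: 2.38 / 19.00 = 0.1253 mol
Smallest is H at 0.125 mol; normalising gives C 2.005, H 1.000, F 1.002
≈ 2:1:1 → C2HF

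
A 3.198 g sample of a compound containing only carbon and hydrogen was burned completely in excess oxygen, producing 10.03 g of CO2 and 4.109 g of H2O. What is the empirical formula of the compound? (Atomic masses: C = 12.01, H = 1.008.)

mol C = 10.03 / 44.01 = 0.2279; mass C = 0.2279 × 12.01 = 2.737 g
mol H = 2 × (4.109 / 18.02) = 0.4560; mass H = 0.4560 × 1.008 = 0.4597 g
Smallest is C at 0.2279 mol; normalising gives C 1.000, H 2.001
Ratio ≈ 1:2, so the empirical formula is CH2

CH2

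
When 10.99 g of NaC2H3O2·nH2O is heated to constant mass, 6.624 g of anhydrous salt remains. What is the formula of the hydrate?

Mass of water lost = 10.99 − 6.624 = 4.366 g → 4.366 / 18.02 = 0.2423 mol H2O
Molar mass of NaC2H3O2 = 82.03 g/mol → mol NaC2H3O2 = 6.624 / 82.03 = 0.08075
n = 0.2423 / 0.08075 = 3.00 ≈ 3 → NaC2H3O2·3H2O

NaC2H3O2·3H2O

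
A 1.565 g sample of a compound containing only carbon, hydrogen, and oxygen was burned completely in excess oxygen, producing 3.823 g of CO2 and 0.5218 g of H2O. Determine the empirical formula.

mol C = 3.823 / 44.01 = 0.08687; mass C = 0.08687 × 12.01 = 1.043 g
mol H = 2 × (0.5218 / 18.02) = 0.05791; mass H = 0.05791 × 1.008 = 0.05838 g
mass O = 1.565 − (1.102) = 0.4634 g → mol O = 0.02896
Ratios (÷ 0.02896): C 3.000, H 2.000, O 1.000
→ C3H2O

C3H2O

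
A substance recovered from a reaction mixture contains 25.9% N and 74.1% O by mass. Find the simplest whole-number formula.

N2O5

Assume 100 g: 25.9 g N, 74.1 g O.
Moles — N: 25.9 / 14.01 = 1.849 mol; O: 74.1 / 16.00 = 4.631 mol
Divide by the smallest (1.849 mol N): N 1.000, O 2.505
Multiply by 2: N 2.00, O 5.01 → N2O5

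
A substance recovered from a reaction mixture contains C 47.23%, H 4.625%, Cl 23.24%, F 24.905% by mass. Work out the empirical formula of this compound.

C6H7ClF2

Assume 100 g: 47.23 g C, 4.625 g H, 23.24 g Cl, 24.905 g F.
C: 47.23 g ÷ 12.01 g/mol = 3.933 mol
H: 4.625 g ÷ 1.008 g/mol = 4.588 mol
Cl: 23.24 g ÷ 35.45 g/mol = 0.6556 mol
F: 24.905 g ÷ 19.00 g/mol = 1.311 mol
Divide by the smallest (0.6556 mol Cl): C 5.999, H 6.999, Cl 1.000, F 1.999
Ratio ≈ 6:7:1:2, so the empirical formula is C6H7ClF2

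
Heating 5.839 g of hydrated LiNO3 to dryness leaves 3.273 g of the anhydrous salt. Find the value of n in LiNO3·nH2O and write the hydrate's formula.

Mass of water lost = 5.839 − 3.273 = 2.566 g → 2.566 / 18.02 = 0.1424 mol H2O
Molar mass of LiNO3 = 68.95 g/mol → mol LiNO3 = 3.273 / 68.95 = 0.04747
n = 0.1424 / 0.04747 = 3.00 ≈ 3 → LiNO3·3H2O

LiNO3·3H2O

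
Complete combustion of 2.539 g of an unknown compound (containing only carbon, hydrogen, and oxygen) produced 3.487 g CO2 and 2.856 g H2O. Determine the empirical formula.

mol C = 3.487 / 44.01 = 0.07923; mass C = 0.07923 × 12.01 = 0.9516 g
mol H = 2 × (2.856 / 18.02) = 0.3170; mass H = 0.3170 × 1.008 = 0.3195 g
mass O = 2.539 − (1.271) = 1.268 g → mol O = 0.07924
Divide by the smallest (0.07923 mol C): C 1.000, H 4.001, O 1.000
≈ 1:4:1 → CH4O

CH4O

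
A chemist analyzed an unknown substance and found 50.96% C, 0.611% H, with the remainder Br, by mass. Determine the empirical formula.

C7HBr

Assume 100 g: 50.96 g C, 0.611 g H, 48.429 g Br.
C: 50.96 g ÷ 12.01 g/mol = 4.243 mol
H: 0.611 g ÷ 1.008 g/mol = 0.6062 mol
Br: 48.429 g ÷ 79.90 g/mol = 0.6061 mol
Smallest is Br at 0.6061 mol; normalising gives C 7.000, H 1.000, Br 1.000
Ratio ≈ 7:1:1, so the empirical formula is C7HBr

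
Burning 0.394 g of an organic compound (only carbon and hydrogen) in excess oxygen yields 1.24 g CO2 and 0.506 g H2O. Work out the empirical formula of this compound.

mol C = 1.24 / 44.01 = 0.02818; mass C = 0.02818 × 12.01 = 0.3384 g
mol H = 2 × (0.506 / 18.02) = 0.05616; mass H = 0.05616 × 1.008 = 0.05661 g
Divide by the smallest (0.02818 mol C): C 1.000, H 1.993
→ CH2

CH2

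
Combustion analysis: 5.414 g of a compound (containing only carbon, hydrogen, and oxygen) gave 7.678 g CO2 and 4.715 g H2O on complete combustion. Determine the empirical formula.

mol C = 7.678 / 44.01 = 0.1745; mass C = 0.1745 × 12.01 = 2.095 g
mol H = 2 × (4.715 / 18.02) = 0.5233; mass H = 0.5233 × 1.008 = 0.5275 g
mass O = 5.414 − (2.623) = 2.791 g → mol O = 0.1745
Smallest is O at 0.1745 mol; normalising gives C 1.000, H 3.000, O 1.000
→ CH3O

CH3O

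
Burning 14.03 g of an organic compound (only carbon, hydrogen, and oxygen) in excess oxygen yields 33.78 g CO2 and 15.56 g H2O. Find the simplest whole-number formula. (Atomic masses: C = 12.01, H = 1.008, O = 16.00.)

mol C = 33.78 / 44.01 = 0.7676; mass C = 0.7676 × 12.01 = 9.218 g
mol H = 2 × (15.56 / 18.02) = 1.727; mass H = 1.727 × 1.008 = 1.741 g
mass O = 14.03 − (10.96) = 3.071 g → mol O = 0.1919
Smallest is O at 0.1919 mol; normalising gives C 3.999, H 8.998, O 1.000
Ratio ≈ 4:9:1, so the empirical formula is C4H9O

C4H9O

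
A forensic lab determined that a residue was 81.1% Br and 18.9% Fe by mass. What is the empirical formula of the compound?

Assume 100 g: 81.1 g Br, 18.9 g Fe.
n(Br) = 81.1/79.90 = 1.015, n(Fe) = 18.9/55.85 = 0.3384
Ratios (÷ 0.3384): Br 2.999, Fe 1.000
≈ 3:1 → Br3Fe

Br3Fe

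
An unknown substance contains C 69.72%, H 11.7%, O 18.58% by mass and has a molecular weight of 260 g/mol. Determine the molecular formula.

Assume 100 g: 69.72 g C, 11.7 g H, 18.58 g O.
Moles — C: 69.72 / 12.01 = 5.805 mol; H: 11.7 / 1.008 = 11.61 mol; O: 18.58 / 16.00 = 1.161 mol
Smallest is O at 1.161 mol; normalising gives C 4.999, H 9.995, O 1.000
→ C5H10O
Empirical-formula mass = 86.13 g/mol
n = 260 / 86.13 = 3.02 ≈ 3
Molecular formula = (C5H10O)×3 = C15H30O3

C15H30O3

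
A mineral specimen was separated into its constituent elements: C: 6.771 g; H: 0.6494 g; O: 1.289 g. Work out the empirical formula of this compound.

C7H8O

C: 6.771 g ÷ 12.01 g/mol = 0.5638 mol
H: 0.6494 g ÷ 1.008 g/mol = 0.6442 mol
O: 1.289 g ÷ 16.00 g/mol = 0.08056 mol
Divide by the smallest (0.08056 mol O): C 6.998, H 7.997, O 1.000
≈ 7:8:1 → C7H8O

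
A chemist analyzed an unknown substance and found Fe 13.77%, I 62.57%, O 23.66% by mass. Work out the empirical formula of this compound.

Assume 100 g: 13.77 g Fe, 62.57 g I, 23.66 g O.
Fe: 13.77 g ÷ 55.85 g/mol = 0.2466 mol
I: 62.57 g ÷ 126.90 g/mol = 0.4931 mol
O: 23.66 g ÷ 16.00 g/mol = 1.479 mol
Ratios (÷ 0.2466): Fe 1.000, I 2.000, O 5.998
≈ 1:2:6 → FeI2O6

FeI2O6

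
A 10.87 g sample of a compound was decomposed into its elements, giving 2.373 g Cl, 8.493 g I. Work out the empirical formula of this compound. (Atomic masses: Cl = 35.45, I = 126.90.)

ClI

Cl: 2.373 g ÷ 35.45 g/mol = 0.06694 mol
I: 8.493 g ÷ 126.90 g/mol = 0.06693 mol
Ratios (÷ 0.06693): Cl 1.000, I 1.000
→ ClI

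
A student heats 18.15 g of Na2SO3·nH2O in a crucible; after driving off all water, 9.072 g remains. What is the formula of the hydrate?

Na2SO3·7H2O

Mass of water lost = 18.15 − 9.072 = 9.078 g → 9.078 / 18.02 = 0.5038 mol H2O
Molar mass of Na2SO3 = 126.05 g/mol → mol Na2SO3 = 9.072 / 126.05 = 0.07197
n = 0.5038 / 0.07197 = 7.00 ≈ 7 → Na2SO3·7H2O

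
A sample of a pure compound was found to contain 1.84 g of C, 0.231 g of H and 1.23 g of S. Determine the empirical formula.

C4H6S

Moles — C: 1.84 / 12.01 = 0.1532 mol; H: 0.231 / 1.008 = 0.2292 mol; S: 1.23 / 32.07 = 0.03835 mol
Ratios (÷ 0.03835): C 3.995, H 5.975, S 1.000
→ C4H6S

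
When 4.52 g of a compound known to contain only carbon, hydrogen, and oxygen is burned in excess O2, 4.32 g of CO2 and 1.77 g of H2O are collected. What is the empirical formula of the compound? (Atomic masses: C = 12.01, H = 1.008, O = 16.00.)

CH2O2

mol C = 4.32 / 44.01 = 0.09816; mass C = 0.09816 × 12.01 = 1.179 g
mol H = 2 × (1.77 / 18.02) = 0.1964; mass H = 0.1964 × 1.008 = 0.1980 g
mass O = 4.52 − (1.377) = 3.143 g → mol O = 0.1964
Divide by the smallest (0.09816 mol C): C 1.000, H 2.001, O 2.001
Ratio ≈ 1:2:2, so the empirical formula is CH2O2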